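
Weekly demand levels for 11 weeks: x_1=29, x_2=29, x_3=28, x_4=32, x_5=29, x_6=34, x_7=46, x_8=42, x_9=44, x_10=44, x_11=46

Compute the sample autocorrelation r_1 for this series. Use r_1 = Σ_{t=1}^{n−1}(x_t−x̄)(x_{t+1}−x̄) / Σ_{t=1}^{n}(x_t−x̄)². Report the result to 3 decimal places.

Mean x̄ = (29 + 29 + 28 + 32 + 29 + 34 + 46 + 42 + 44 + 44 + 46)/11 = 36.6364
Numerator Σ_{t=1}^{10}(x_t−x̄)(x_{t+1}−x̄) = 408.0496
Denominator Σ(x_t−x̄)² = 590.5455
r_1 = 408.0496 / 590.5455 = 0.691

0.691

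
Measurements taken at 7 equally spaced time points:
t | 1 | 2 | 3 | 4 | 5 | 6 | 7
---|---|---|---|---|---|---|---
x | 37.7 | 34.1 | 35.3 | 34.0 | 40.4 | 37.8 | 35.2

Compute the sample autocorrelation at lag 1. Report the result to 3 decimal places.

Mean x̄ = (37.7 + 34.1 + 35.3 + 34.0 + 40.4 + 37.8 + 35.2)/7 = 36.3571
Numerator Σ_{t=1}^{6}(x_t−x̄)(x_{t+1}−x̄) = -3.5190
Denominator Σ(x_t−x̄)² = 33.3371
r_1 = -3.5190 / 33.3371 = -0.106

-0.106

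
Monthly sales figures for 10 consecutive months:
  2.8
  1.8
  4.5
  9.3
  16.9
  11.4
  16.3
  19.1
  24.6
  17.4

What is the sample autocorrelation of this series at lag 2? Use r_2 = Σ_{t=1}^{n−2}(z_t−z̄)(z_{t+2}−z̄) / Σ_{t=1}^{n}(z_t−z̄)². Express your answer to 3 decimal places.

0.316

Mean z̄ = (2.8 + 1.8 + 4.5 + 9.3 + 16.9 + 11.4 + 16.3 + 19.1 + 24.6 + 17.4)/10 = 12.4100
Numerator Σ_{t=1}^{8}(z_t−z̄)(z_{t+2}−z̄) = 168.1488
Denominator Σ(z_t−z̄)² = 531.7290
r_2 = 168.1488 / 531.7290 = 0.316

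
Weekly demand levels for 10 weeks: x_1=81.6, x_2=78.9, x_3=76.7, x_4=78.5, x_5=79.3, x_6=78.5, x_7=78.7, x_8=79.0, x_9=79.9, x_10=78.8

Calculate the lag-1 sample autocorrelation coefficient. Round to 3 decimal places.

Mean x̄ = (81.6 + 78.9 + 76.7 + 78.5 + 79.3 + 78.5 + 78.7 + 79.0 + 79.9 + 78.8)/10 = 78.9900
Numerator Σ_{t=1}^{9}(x_t−x̄)(x_{t+1}−x̄) = 0.7649
Denominator Σ(x_t−x̄)² = 13.5890
r_1 = 0.7649 / 13.5890 = 0.056

0.056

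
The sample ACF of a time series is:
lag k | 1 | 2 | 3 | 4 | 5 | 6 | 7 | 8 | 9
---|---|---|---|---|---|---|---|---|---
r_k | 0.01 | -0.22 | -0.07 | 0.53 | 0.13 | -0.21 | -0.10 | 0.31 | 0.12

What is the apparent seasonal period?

4

The largest autocorrelation is r_4 = 0.53, with a weaker echo at lag 8 (0.31); the remaining lags stay at or below 0.13.
The dominant spike at lag 4 indicates a seasonal period of 4.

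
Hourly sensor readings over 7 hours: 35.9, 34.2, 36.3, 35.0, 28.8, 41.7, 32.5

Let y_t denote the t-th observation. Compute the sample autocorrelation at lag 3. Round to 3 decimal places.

Mean ȳ = (35.9 + 34.2 + 36.3 + 35.0 + 28.8 + 41.7 + 32.5)/7 = 34.9143
Deviations from mean: 0.9857, -0.7143, 1.3857, 0.0857, -6.1143, 6.7857, -2.4143
Numerator Σ_{t=1}^{4}(y_t−ȳ)(y_{t+3}−ȳ) = 13.6480
Denominator Σ(y_t−ȳ)² = 92.6686
r_3 = 13.6480 / 92.6686 = 0.147

0.147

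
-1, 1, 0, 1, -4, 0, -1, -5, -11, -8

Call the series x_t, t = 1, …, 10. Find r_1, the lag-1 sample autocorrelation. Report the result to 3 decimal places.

0.541

Mean x̄ = (-1 + 1 + 0 + 1 − 4 + 0 − 1 − 5 − 11 − 8)/10 = -2.8000
Numerator Σ_{t=1}^{9}(x_t−x̄)(x_{t+1}−x̄) = 81.9600
Denominator Σ(x_t−x̄)² = 151.6000
r_1 = 81.9600 / 151.6000 = 0.541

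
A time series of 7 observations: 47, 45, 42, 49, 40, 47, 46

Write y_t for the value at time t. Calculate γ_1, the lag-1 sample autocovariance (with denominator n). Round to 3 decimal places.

Mean ȳ = (47 + 45 + 42 + 49 + 40 + 47 + 46)/7 = 45.1429
Σ_{t=1}^{6}(y_t−ȳ)(y_{t+1}−ȳ) = -39.7347
γ_1 = -39.7347 / 7 = -5.676

-5.676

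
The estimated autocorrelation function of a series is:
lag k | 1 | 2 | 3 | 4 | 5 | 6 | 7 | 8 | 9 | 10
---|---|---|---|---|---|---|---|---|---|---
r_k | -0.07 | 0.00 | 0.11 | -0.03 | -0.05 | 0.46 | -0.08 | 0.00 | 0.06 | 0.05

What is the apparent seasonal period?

6

The largest autocorrelation is r_6 = 0.46; the remaining lags stay at or below 0.11.
The dominant spike at lag 6 indicates a seasonal period of 6.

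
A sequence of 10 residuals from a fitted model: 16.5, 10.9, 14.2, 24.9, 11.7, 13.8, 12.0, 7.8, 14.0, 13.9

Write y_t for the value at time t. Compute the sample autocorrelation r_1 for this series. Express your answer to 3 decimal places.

Mean ȳ = (16.5 + 10.9 + 14.2 + 24.9 + 11.7 + 13.8 + 12.0 + 7.8 + 14.0 + 13.9)/10 = 13.9700
Numerator Σ_{t=1}^{9}(y_t−ȳ)(y_{t+1}−ȳ) = -18.0819
Denominator Σ(y_t−ȳ)² = 182.4810
r_1 = -18.0819 / 182.4810 = -0.099

-0.099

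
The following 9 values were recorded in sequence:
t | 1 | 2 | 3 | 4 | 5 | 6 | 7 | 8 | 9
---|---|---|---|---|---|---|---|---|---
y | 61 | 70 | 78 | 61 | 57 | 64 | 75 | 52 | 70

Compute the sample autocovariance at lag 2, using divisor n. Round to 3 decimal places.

-21.395

Mean ȳ = (61 + 70 + 78 + 61 + 57 + 64 + 75 + 52 + 70)/9 = 65.3333
Σ_{t=1}^{7}(y_t−ȳ)(y_{t+2}−ȳ) = -192.5556
γ_2 = -192.5556 / 9 = -21.395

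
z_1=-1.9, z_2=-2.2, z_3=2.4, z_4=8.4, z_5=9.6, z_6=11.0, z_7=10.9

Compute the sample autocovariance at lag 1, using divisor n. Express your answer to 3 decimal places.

Mean z̄ = (-1.9 − 2.2 + 2.4 + 8.4 + 9.6 + 11.0 + 10.9)/7 = 5.4571
Deviations: -7.3571, -7.6571, -3.0571, 2.9429, 4.1429, 5.5429, 5.4429
Σ_{t=1}^{6}(z_t−z̄)(z_{t+1}−z̄) = 136.0710
γ_1 = 136.0710 / 7 = 19.439

19.439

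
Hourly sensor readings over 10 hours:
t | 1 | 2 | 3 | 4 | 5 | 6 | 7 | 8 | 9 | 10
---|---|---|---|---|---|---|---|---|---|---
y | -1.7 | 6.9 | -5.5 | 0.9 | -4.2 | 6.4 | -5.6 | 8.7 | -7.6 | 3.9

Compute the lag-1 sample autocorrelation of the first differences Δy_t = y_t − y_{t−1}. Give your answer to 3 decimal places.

First differences Δy: 8.6, -12.4, 6.4, -5.1, 10.6, -12.0, 14.3, -16.3, 11.5
Mean of differences = 0.6222
Numerator Σ(Δy_t−Δȳ)(Δy_{t+1}−Δȳ) = -983.4049
Denominator Σ(Δy_t−Δȳ)² = 1149.9956
r_1(Δy) = -983.4049 / 1149.9956 = -0.855

-0.855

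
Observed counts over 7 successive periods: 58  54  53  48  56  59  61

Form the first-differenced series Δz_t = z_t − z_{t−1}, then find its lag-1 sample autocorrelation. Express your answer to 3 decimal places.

-0.032

First differences Δz: -4, -1, -5, 8, 3, 2
Mean of differences = 0.5000
Numerator Σ(Δz_t−Δz̄)(Δz_{t+1}−Δz̄) = -3.7500
Denominator Σ(Δz_t−Δz̄)² = 117.5000
r_1(Δz) = -3.7500 / 117.5000 = -0.032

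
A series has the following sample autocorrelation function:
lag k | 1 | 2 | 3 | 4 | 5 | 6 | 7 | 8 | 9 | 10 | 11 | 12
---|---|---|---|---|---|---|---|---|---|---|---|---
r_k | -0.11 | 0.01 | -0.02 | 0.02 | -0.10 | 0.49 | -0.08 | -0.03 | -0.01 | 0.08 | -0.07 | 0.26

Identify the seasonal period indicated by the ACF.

6

The largest autocorrelation is r_6 = 0.49, with a weaker echo at lag 12 (0.26); the remaining lags stay at or below 0.08.
The dominant spike at lag 6 indicates a seasonal period of 6.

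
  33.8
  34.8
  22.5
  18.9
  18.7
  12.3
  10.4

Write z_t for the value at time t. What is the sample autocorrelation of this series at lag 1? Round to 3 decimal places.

Mean z̄ = (33.8 + 34.8 + 22.5 + 18.9 + 18.7 + 12.3 + 10.4)/7 = 21.6286
Deviations from mean: 12.1714, 13.1714, 0.8714, -2.7286, -2.9286, -9.3286, -11.2286
Numerator Σ_{t=1}^{6}(z_t−z̄)(z_{t+1}−z̄) = 309.4720
Denominator Σ(z_t−z̄)² = 551.5143
r_1 = 309.4720 / 551.5143 = 0.561

0.561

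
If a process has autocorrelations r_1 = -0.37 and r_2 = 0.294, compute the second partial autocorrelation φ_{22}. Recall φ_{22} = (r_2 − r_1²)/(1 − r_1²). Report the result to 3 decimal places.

0.182

φ_{22} = (r_2 − r_1²) / (1 − r_1²)
r_1² = (-0.37)² = 0.1369
Numerator = 0.294 − 0.1369 = 0.1571; denominator = 1 − 0.1369 = 0.8631
φ_{22} = 0.1571 / 0.8631 = 0.182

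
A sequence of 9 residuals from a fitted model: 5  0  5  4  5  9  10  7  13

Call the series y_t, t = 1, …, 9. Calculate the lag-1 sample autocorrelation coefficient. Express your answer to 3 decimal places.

0.316

Mean ȳ = (5 + 0 + 5 + 4 + 5 + 9 + 10 + 7 + 13)/9 = 6.4444
Numerator Σ_{t=1}^{8}(y_t−ȳ)(y_{t+1}−ȳ) = 36.6914
Denominator Σ(y_t−ȳ)² = 116.2222
r_1 = 36.6914 / 116.2222 = 0.316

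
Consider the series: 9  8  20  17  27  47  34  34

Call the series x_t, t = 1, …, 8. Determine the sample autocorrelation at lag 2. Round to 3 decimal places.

Mean x̄ = (9 + 8 + 20 + 17 + 27 + 47 + 34 + 34)/8 = 24.5000
Deviations from mean: -15.5000, -16.5000, -4.5000, -7.5000, 2.5000, 22.5000, 9.5000, 9.5000
Numerator Σ_{t=1}^{6}(x_t−x̄)(x_{t+2}−x̄) = 251.0000
Denominator Σ(x_t−x̄)² = 1282.0000
r_2 = 251.0000 / 1282.0000 = 0.196

0.196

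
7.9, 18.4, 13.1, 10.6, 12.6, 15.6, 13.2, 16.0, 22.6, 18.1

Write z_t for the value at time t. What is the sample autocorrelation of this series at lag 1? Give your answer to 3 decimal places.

0.096

Mean z̄ = (7.9 + 18.4 + 13.1 + 10.6 + 12.6 + 15.6 + 13.2 + 16.0 + 22.6 + 18.1)/10 = 14.8100
Numerator Σ_{t=1}^{9}(z_t−z̄)(z_{t+1}−z̄) = 15.5229
Denominator Σ(z_t−z̄)² = 162.3090
r_1 = 15.5229 / 162.3090 = 0.096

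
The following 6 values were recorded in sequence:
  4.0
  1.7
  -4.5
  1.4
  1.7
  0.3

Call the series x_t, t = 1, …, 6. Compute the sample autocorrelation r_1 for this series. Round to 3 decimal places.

-0.125

Mean x̄ = (4.0 + 1.7 − 4.5 + 1.4 + 1.7 + 0.3)/6 = 0.7667
Σ(x_t−x̄)(x_{t+1}−x̄) = (3.0178) + (-4.9156) + (-3.3356) + (0.5911) + (-0.4356) = -5.0778
Denominator Σ(x_t−x̄)² = 40.5533
r_1 = -5.0778 / 40.5533 = -0.125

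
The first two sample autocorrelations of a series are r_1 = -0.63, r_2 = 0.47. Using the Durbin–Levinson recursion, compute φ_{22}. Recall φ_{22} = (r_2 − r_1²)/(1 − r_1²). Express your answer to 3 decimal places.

0.121

φ_{22} = (r_2 − r_1²) / (1 − r_1²)
r_1² = (-0.63)² = 0.3969
Numerator = 0.47 − 0.3969 = 0.0731; denominator = 1 − 0.3969 = 0.6031
φ_{22} = 0.0731 / 0.6031 = 0.121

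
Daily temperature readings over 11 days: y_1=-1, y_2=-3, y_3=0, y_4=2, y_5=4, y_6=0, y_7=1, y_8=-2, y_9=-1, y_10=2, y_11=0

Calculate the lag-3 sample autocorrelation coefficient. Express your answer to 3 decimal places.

Mean ȳ = (-1 − 3 + 0 + 2 + 4 + 0 + 1 − 2 − 1 + 2 + 0)/11 = 0.1818
Numerator Σ_{t=1}^{8}(y_t−ȳ)(y_{t+3}−ȳ) = -19.0083
Denominator Σ(y_t−ȳ)² = 39.6364
r_3 = -19.0083 / 39.6364 = -0.480

-0.480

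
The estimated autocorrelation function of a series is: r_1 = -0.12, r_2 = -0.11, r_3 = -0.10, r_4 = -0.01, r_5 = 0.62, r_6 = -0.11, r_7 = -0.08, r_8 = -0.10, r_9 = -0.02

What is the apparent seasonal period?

5

The largest autocorrelation is r_5 = 0.62; the remaining lags stay at or below -0.01.
The dominant spike at lag 5 indicates a seasonal period of 5.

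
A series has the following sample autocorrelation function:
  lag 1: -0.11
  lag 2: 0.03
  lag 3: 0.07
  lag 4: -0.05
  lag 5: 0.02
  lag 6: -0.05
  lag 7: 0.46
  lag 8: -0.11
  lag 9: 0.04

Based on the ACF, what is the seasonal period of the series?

The largest autocorrelation is r_7 = 0.46; the remaining lags stay at or below 0.07.
The dominant spike at lag 7 indicates a seasonal period of 7.

7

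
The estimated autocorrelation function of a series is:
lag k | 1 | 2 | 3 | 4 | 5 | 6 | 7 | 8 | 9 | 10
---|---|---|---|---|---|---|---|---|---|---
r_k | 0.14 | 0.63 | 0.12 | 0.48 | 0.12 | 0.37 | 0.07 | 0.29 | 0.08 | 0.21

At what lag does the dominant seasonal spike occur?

2

The largest autocorrelation is r_2 = 0.63, with weaker echoes at lags 4 (0.48), 6 (0.37), 8 (0.29) and 10 (0.21); the remaining lags stay at or below 0.14.
The dominant spike at lag 2 indicates a seasonal period of 2.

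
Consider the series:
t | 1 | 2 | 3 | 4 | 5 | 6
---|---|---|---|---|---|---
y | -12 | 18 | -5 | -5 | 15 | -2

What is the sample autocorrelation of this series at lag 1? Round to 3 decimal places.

Mean ȳ = (-12 + 18 − 5 − 5 + 15 − 2)/6 = 1.5000
Numerator Σ_{t=1}^{5}(y_t−ȳ)(y_{t+1}−ȳ) = -422.7500
Denominator Σ(y_t−ȳ)² = 733.5000
r_1 = -422.7500 / 733.5000 = -0.576

-0.576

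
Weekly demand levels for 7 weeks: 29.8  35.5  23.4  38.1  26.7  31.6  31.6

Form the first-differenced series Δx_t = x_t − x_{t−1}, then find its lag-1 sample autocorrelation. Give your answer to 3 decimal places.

First differences Δx: 5.7, -12.1, 14.7, -11.4, 4.9, 0.0
Mean of differences = 0.3000
Numerator Σ(Δx_t−Δx̄)(Δx_{t+1}−Δx̄) = -469.2000
Denominator Σ(Δx_t−Δx̄)² = 548.4200
r_1(Δx) = -469.2000 / 548.4200 = -0.856

-0.856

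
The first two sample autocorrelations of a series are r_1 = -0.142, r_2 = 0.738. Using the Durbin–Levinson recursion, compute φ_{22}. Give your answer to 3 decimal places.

0.733

φ_{22} = (r_2 − r_1²) / (1 − r_1²)
r_1² = (-0.142)² = 0.020164
Numerator = 0.738 − 0.0202 = 0.7178; denominator = 1 − 0.0202 = 0.9798
φ_{22} = 0.7178 / 0.9798 = 0.733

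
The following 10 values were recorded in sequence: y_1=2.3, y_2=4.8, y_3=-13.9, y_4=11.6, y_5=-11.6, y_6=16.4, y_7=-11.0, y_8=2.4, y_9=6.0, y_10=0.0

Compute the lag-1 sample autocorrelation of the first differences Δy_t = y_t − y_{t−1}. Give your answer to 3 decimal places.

-0.869

First differences Δy: 2.5, -18.7, 25.5, -23.2, 28.0, -27.4, 13.4, 3.6, -6.0
Mean of differences = -0.2556
Numerator Σ(Δy_t−Δȳ)(Δy_{t+1}−Δȳ) = -2872.2786
Denominator Σ(Δy_t−Δȳ)² = 3307.1222
r_1(Δy) = -2872.2786 / 3307.1222 = -0.869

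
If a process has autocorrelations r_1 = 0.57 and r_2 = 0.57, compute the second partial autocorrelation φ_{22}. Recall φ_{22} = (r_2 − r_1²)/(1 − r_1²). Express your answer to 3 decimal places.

0.363

φ_{22} = (r_2 − r_1²) / (1 − r_1²)
r_1² = (0.57)² = 0.3249
Numerator = 0.57 − 0.3249 = 0.2451; denominator = 1 − 0.3249 = 0.6751
φ_{22} = 0.2451 / 0.6751 = 0.363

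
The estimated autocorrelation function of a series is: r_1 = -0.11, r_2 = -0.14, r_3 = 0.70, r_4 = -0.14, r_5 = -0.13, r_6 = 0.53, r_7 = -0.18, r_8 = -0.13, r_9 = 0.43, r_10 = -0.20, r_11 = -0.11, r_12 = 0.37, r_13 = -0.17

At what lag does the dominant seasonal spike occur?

The largest autocorrelation is r_3 = 0.70, with weaker echoes at lags 6 (0.53), 9 (0.43) and 12 (0.37); the remaining lags stay at or below -0.11.
The dominant spike at lag 3 indicates a seasonal period of 3.

3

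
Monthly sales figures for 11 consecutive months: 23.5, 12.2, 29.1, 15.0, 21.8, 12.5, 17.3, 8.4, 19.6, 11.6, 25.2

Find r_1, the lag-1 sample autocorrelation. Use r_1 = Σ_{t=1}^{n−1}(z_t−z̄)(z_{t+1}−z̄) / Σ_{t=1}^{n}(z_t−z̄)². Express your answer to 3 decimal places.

-0.526

Mean z̄ = (23.5 + 12.2 + 29.1 + 15.0 + 21.8 + 12.5 + 17.3 + 8.4 + 19.6 + 11.6 + 25.2)/11 = 17.8364
Numerator Σ_{t=1}^{10}(z_t−z̄)(z_{t+1}−z̄) = -225.3895
Denominator Σ(z_t−z̄)² = 428.5055
r_1 = -225.3895 / 428.5055 = -0.526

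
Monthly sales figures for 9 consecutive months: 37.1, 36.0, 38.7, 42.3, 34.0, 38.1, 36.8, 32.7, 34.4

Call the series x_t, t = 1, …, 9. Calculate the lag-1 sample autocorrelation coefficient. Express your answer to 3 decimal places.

Mean x̄ = (37.1 + 36.0 + 38.7 + 42.3 + 34.0 + 38.1 + 36.8 + 32.7 + 34.4)/9 = 36.6778
Numerator Σ_{t=1}^{8}(x_t−x̄)(x_{t+1}−x̄) = -0.4027
Denominator Σ(x_t−x̄)² = 66.5556
r_1 = -0.4027 / 66.5556 = -0.006

-0.006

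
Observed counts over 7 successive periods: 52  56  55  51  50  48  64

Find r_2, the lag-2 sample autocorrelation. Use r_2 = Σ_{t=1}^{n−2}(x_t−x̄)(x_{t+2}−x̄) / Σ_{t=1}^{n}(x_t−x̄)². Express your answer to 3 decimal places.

Mean x̄ = (52 + 56 + 55 + 51 + 50 + 48 + 64)/7 = 53.7143
Deviations from mean: -1.7143, 2.2857, 1.2857, -2.7143, -3.7143, -5.7143, 10.2857
Σ(x_t−x̄)(x_{t+2}−x̄) = (-2.2041) + (-6.2041) + (-4.7755) + (15.5102) + (-38.2041) = -35.8776
Denominator Σ(x_t−x̄)² = 169.4286
r_2 = -35.8776 / 169.4286 = -0.212

-0.212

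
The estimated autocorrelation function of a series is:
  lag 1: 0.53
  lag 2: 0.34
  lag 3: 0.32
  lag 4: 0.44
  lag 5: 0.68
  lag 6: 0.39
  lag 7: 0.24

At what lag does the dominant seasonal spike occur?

5

The largest autocorrelation is r_5 = 0.68; the remaining lags stay at or below 0.53. The elevated value at lag 1 (0.53), dropping to 0.34 at lag 2, reflects decaying short-term dependence rather than seasonality.
The dominant spike at lag 5 indicates a seasonal period of 5.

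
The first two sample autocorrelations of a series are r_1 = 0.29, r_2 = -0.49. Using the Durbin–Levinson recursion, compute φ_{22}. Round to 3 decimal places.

φ_{22} = (r_2 − r_1²) / (1 − r_1²)
r_1² = (0.29)² = 0.0841
Numerator = -0.49 − 0.0841 = -0.5741; denominator = 1 − 0.0841 = 0.9159
φ_{22} = -0.5741 / 0.9159 = -0.627

-0.627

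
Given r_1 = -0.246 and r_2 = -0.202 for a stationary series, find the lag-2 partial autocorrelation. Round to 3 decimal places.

-0.279

φ_{22} = (r_2 − r_1²) / (1 − r_1²)
r_1² = (-0.246)² = 0.060516
Numerator = -0.202 − 0.0605 = -0.2625; denominator = 1 − 0.0605 = 0.9395
φ_{22} = -0.2625 / 0.9395 = -0.279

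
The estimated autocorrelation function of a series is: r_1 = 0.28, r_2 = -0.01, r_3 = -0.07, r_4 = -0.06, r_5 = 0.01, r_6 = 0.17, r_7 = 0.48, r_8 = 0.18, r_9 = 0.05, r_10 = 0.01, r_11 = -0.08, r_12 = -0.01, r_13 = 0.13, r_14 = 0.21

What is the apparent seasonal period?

The largest autocorrelation is r_7 = 0.48; the remaining lags stay at or below 0.28.
The dominant spike at lag 7 indicates a seasonal period of 7.

7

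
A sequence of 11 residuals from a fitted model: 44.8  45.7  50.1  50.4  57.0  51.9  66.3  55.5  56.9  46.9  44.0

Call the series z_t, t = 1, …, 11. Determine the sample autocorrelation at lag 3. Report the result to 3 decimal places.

Mean z̄ = (44.8 + 45.7 + 50.1 + 50.4 + 57.0 + 51.9 + 66.3 + 55.5 + 56.9 + 46.9 + 44.0)/11 = 51.7727
Numerator Σ_{t=1}^{8}(z_t−z̄)(z_{t+3}−z̄) = -121.9495
Denominator Σ(z_t−z̄)² = 452.9018
r_3 = -121.9495 / 452.9018 = -0.269

-0.269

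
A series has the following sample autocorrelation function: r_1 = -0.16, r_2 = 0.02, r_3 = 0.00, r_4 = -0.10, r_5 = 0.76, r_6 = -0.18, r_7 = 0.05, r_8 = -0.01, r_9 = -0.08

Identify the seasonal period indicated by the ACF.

The largest autocorrelation is r_5 = 0.76; the remaining lags stay at or below 0.05.
The dominant spike at lag 5 indicates a seasonal period of 5.

5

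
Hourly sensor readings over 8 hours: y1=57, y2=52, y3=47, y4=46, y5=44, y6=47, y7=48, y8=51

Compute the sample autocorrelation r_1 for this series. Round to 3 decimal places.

Mean ȳ = (57 + 52 + 47 + 46 + 44 + 47 + 48 + 51)/8 = 49.0000
Deviations from mean: 8.0000, 3.0000, -2.0000, -3.0000, -5.0000, -2.0000, -1.0000, 2.0000
Numerator Σ_{t=1}^{7}(y_t−ȳ)(y_{t+1}−ȳ) = 49.0000
Denominator Σ(y_t−ȳ)² = 120.0000
r_1 = 49.0000 / 120.0000 = 0.408

0.408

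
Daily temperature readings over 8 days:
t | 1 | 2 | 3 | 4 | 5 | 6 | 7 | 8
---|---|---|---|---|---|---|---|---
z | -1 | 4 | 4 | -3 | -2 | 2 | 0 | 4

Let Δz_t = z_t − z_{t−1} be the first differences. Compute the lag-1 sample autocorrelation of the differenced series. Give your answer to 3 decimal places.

-0.155

First differences Δz: 5, 0, -7, 1, 4, -2, 4
Mean of differences = 0.7143
Numerator Σ(Δz_t−Δz̄)(Δz_{t+1}−Δz̄) = -16.6531
Denominator Σ(Δz_t−Δz̄)² = 107.4286
r_1(Δz) = -16.6531 / 107.4286 = -0.155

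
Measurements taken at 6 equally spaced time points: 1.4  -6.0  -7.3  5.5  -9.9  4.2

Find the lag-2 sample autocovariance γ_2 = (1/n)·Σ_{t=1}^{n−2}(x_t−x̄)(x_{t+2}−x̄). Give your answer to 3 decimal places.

Mean x̄ = (1.4 − 6.0 − 7.3 + 5.5 − 9.9 + 4.2)/6 = -2.0167
Deviations: 3.4167, -3.9833, -5.2833, 7.5167, -7.8833, 6.2167
Σ_{t=1}^{4}(x_t−x̄)(x_{t+2}−x̄) = 40.3861
γ_2 = 40.3861 / 6 = 6.731

6.731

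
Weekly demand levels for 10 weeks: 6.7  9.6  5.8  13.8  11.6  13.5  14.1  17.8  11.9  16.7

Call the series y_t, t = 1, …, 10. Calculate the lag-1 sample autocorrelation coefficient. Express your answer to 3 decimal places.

0.211

Mean ȳ = (6.7 + 9.6 + 5.8 + 13.8 + 11.6 + 13.5 + 14.1 + 17.8 + 11.9 + 16.7)/10 = 12.1500
Numerator Σ_{t=1}^{9}(y_t−ȳ)(y_{t+1}−ȳ) = 29.0625
Denominator Σ(y_t−ȳ)² = 137.8650
r_1 = 29.0625 / 137.8650 = 0.211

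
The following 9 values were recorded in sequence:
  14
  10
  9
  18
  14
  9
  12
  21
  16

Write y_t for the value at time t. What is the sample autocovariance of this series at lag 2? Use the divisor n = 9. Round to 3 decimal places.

-8.654

Mean ȳ = (14 + 10 + 9 + 18 + 14 + 9 + 12 + 21 + 16)/9 = 13.6667
Σ_{t=1}^{7}(y_t−ȳ)(y_{t+2}−ȳ) = -77.8889
γ_2 = -77.8889 / 9 = -8.654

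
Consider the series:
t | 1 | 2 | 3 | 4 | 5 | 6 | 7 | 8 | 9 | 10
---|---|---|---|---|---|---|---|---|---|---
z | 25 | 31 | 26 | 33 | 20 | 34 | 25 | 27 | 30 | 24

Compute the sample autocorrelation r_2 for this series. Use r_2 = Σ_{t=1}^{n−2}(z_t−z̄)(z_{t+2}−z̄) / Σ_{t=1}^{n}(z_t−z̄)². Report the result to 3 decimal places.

0.464

Mean z̄ = (25 + 31 + 26 + 33 + 20 + 34 + 25 + 27 + 30 + 24)/10 = 27.5000
Numerator Σ_{t=1}^{8}(z_t−z̄)(z_{t+2}−z̄) = 81.0000
Denominator Σ(z_t−z̄)² = 174.5000
r_2 = 81.0000 / 174.5000 = 0.464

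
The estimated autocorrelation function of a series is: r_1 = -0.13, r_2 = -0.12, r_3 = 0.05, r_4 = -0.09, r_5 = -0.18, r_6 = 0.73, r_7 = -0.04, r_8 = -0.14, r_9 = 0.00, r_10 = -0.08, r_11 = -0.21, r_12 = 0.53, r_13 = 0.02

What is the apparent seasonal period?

6

The largest autocorrelation is r_6 = 0.73, with a weaker echo at lag 12 (0.53); the remaining lags stay at or below 0.05.
The dominant spike at lag 6 indicates a seasonal period of 6.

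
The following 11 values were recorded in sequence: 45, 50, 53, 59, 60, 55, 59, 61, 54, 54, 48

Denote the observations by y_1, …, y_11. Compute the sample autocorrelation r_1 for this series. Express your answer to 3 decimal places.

Mean ȳ = (45 + 50 + 53 + 59 + 60 + 55 + 59 + 61 + 54 + 54 + 48)/11 = 54.3636
Numerator Σ_{t=1}^{10}(y_t−ȳ)(y_{t+1}−ȳ) = 103.9587
Denominator Σ(y_t−ȳ)² = 268.5455
r_1 = 103.9587 / 268.5455 = 0.387

0.387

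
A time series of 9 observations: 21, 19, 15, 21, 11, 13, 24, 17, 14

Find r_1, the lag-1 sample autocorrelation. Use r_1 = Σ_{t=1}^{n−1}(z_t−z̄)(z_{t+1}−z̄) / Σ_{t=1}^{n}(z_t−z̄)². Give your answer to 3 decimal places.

-0.216

Mean z̄ = (21 + 19 + 15 + 21 + 11 + 13 + 24 + 17 + 14)/9 = 17.2222
Numerator Σ_{t=1}^{8}(z_t−z̄)(z_{t+1}−z̄) = -32.2716
Denominator Σ(z_t−z̄)² = 149.5556
r_1 = -32.2716 / 149.5556 = -0.216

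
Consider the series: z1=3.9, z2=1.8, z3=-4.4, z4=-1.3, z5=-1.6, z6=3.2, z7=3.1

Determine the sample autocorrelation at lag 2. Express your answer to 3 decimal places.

Mean z̄ = (3.9 + 1.8 − 4.4 − 1.3 − 1.6 + 3.2 + 3.1)/7 = 0.6714
Deviations from mean: 3.2286, 1.1286, -5.0714, -1.9714, -2.2714, 2.5286, 2.4286
Numerator Σ_{t=1}^{5}(z_t−z̄)(z_{t+2}−z̄) = -17.5802
Denominator Σ(z_t−z̄)² = 58.7543
r_2 = -17.5802 / 58.7543 = -0.299

-0.299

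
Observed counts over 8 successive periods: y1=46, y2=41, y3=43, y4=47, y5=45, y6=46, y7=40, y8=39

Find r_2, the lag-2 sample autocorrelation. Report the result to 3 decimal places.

-0.268

Mean ȳ = (46 + 41 + 43 + 47 + 45 + 46 + 40 + 39)/8 = 43.3750
Deviations from mean: 2.6250, -2.3750, -0.3750, 3.6250, 1.6250, 2.6250, -3.3750, -4.3750
Numerator Σ_{t=1}^{6}(y_t−ȳ)(y_{t+2}−ȳ) = -17.6563
Denominator Σ(y_t−ȳ)² = 65.8750
r_2 = -17.6563 / 65.8750 = -0.268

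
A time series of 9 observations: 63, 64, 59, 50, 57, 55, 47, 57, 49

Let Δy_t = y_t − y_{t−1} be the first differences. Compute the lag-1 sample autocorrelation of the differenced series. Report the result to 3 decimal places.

First differences Δy: 1, -5, -9, 7, -2, -8, 10, -8
Mean of differences = -1.7500
Numerator Σ(Δy_t−Δȳ)(Δy_{t+1}−Δȳ) = -196.3125
Denominator Σ(Δy_t−Δȳ)² = 363.5000
r_1(Δy) = -196.3125 / 363.5000 = -0.540

-0.540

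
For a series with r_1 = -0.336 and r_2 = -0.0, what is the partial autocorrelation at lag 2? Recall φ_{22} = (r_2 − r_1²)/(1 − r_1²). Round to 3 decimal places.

φ_{22} = (r_2 − r_1²) / (1 − r_1²)
r_1² = (-0.336)² = 0.112896
Numerator = -0.0 − 0.1129 = -0.1129; denominator = 1 − 0.1129 = 0.8871
φ_{22} = -0.1129 / 0.8871 = -0.127

-0.127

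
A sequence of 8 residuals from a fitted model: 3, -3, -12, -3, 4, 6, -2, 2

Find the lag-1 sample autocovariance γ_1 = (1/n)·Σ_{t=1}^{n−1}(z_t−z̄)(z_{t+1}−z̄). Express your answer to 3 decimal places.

Mean z̄ = (3 − 3 − 12 − 3 + 4 + 6 − 2 + 2)/8 = -0.6250
Σ_{t=1}^{7}(z_t−z̄)(z_{t+1}−z̄) = 52.3594
γ_1 = 52.3594 / 8 = 6.545

6.545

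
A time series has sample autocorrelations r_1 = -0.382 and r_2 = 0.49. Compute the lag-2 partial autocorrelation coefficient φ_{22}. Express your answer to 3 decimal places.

0.403

φ_{22} = (r_2 − r_1²) / (1 − r_1²)
r_1² = (-0.382)² = 0.145924
Numerator = 0.49 − 0.1459 = 0.3441; denominator = 1 − 0.1459 = 0.8541
φ_{22} = 0.3441 / 0.8541 = 0.403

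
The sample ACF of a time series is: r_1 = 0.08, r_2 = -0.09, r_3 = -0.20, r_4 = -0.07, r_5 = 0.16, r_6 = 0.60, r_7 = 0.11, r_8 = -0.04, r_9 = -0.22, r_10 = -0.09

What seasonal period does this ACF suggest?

6

The largest autocorrelation is r_6 = 0.60; the remaining lags stay at or below 0.16.
The dominant spike at lag 6 indicates a seasonal period of 6.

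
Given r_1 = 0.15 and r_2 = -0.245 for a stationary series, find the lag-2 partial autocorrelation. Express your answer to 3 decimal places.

φ_{22} = (r_2 − r_1²) / (1 − r_1²)
r_1² = (0.15)² = 0.0225
Numerator = -0.245 − 0.0225 = -0.2675; denominator = 1 − 0.0225 = 0.9775
φ_{22} = -0.2675 / 0.9775 = -0.274

-0.274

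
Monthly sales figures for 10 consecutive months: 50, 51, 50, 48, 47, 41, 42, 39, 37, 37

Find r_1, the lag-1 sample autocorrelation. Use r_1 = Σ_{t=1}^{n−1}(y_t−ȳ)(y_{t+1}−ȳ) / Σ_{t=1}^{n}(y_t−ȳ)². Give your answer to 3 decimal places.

0.747

Mean ȳ = (50 + 51 + 50 + 48 + 47 + 41 + 42 + 39 + 37 + 37)/10 = 44.2000
Numerator Σ_{t=1}^{9}(y_t−ȳ)(y_{t+1}−ȳ) = 210.3600
Denominator Σ(y_t−ȳ)² = 281.6000
r_1 = 210.3600 / 281.6000 = 0.747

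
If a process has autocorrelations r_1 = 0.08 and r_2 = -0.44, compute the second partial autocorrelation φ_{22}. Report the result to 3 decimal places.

-0.449

φ_{22} = (r_2 − r_1²) / (1 − r_1²)
r_1² = (0.08)² = 0.0064
Numerator = -0.44 − 0.0064 = -0.4464; denominator = 1 − 0.0064 = 0.9936
φ_{22} = -0.4464 / 0.9936 = -0.449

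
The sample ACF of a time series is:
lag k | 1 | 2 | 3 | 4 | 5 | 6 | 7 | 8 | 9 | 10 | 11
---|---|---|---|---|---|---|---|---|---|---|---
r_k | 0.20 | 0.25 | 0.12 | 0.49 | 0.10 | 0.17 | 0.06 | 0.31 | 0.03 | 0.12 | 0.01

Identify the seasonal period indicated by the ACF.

The largest autocorrelation is r_4 = 0.49, with a weaker echo at lag 8 (0.31); the remaining lags stay at or below 0.25.
The dominant spike at lag 4 indicates a seasonal period of 4.

4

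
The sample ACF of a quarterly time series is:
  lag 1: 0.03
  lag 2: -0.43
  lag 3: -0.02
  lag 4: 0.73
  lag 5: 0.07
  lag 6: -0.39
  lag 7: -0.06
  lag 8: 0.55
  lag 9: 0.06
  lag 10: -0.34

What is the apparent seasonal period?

The largest autocorrelation is r_4 = 0.73, with a weaker echo at lag 8 (0.55); the remaining lags stay at or below 0.07.
The dominant spike at lag 4 indicates a seasonal period of 4.

4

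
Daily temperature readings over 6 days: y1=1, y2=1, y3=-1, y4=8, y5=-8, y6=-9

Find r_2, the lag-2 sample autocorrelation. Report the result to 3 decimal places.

Mean ȳ = (1 + 1 − 1 + 8 − 8 − 9)/6 = -1.3333
Σ(y_t−ȳ)(y_{t+2}−ȳ) = (0.7778) + (21.7778) + (-2.2222) + (-71.5556) = -51.2222
Denominator Σ(y_t−ȳ)² = 201.3333
r_2 = -51.2222 / 201.3333 = -0.254

-0.254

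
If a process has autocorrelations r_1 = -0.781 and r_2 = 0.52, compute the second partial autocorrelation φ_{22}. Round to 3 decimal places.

φ_{22} = (r_2 − r_1²) / (1 − r_1²)
r_1² = (-0.781)² = 0.609961
Numerator = 0.52 − 0.6100 = -0.0900; denominator = 1 − 0.6100 = 0.3900
φ_{22} = -0.0900 / 0.3900 = -0.231

-0.231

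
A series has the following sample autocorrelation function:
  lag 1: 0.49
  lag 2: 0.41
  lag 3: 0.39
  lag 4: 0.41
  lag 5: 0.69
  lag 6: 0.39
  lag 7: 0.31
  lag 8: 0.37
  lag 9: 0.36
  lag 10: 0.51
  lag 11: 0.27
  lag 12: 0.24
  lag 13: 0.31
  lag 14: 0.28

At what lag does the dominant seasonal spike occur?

5

The largest autocorrelation is r_5 = 0.69, with a weaker echo at lag 10 (0.51); the remaining lags stay at or below 0.49. The elevated value at lag 1 (0.49), dropping to 0.41 at lag 2, reflects decaying short-term dependence rather than seasonality.
The dominant spike at lag 5 indicates a seasonal period of 5.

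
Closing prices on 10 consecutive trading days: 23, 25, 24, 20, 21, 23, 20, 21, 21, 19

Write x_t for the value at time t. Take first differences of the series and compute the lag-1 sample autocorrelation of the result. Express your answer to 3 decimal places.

-0.287

First differences Δx: 2, -1, -4, 1, 2, -3, 1, 0, -2
Mean of differences = -0.4444
Numerator Σ(Δx_t−Δx̄)(Δx_{t+1}−Δx̄) = -10.9753
Denominator Σ(Δx_t−Δx̄)² = 38.2222
r_1(Δx) = -10.9753 / 38.2222 = -0.287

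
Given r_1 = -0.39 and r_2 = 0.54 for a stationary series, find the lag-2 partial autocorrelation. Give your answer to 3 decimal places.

φ_{22} = (r_2 − r_1²) / (1 − r_1²)
r_1² = (-0.39)² = 0.1521
Numerator = 0.54 − 0.1521 = 0.3879; denominator = 1 − 0.1521 = 0.8479
φ_{22} = 0.3879 / 0.8479 = 0.457

0.457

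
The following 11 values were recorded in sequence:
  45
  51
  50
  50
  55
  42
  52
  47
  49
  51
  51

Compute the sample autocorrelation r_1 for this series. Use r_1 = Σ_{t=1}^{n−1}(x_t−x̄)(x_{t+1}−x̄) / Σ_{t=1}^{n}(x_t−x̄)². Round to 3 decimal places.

Mean x̄ = (45 + 51 + 50 + 50 + 55 + 42 + 52 + 47 + 49 + 51 + 51)/11 = 49.3636
Numerator Σ_{t=1}^{10}(x_t−x̄)(x_{t+1}−x̄) = -66.3140
Denominator Σ(x_t−x̄)² = 126.5455
r_1 = -66.3140 / 126.5455 = -0.524

-0.524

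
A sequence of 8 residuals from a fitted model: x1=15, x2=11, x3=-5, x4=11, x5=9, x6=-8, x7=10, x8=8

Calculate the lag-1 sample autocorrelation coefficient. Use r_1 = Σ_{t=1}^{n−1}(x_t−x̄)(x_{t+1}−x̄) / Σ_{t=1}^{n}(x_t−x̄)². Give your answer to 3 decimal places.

Mean x̄ = (15 + 11 − 5 + 11 + 9 − 8 + 10 + 8)/8 = 6.3750
Deviations from mean: 8.6250, 4.6250, -11.3750, 4.6250, 2.6250, -14.3750, 3.6250, 1.6250
Numerator Σ_{t=1}^{7}(x_t−x̄)(x_{t+1}−x̄) = -137.1406
Denominator Σ(x_t−x̄)² = 475.8750
r_1 = -137.1406 / 475.8750 = -0.288

-0.288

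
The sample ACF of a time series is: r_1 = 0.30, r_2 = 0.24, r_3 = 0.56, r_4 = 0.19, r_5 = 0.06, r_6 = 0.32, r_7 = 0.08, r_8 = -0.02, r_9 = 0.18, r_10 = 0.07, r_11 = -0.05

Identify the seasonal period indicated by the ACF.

The largest autocorrelation is r_3 = 0.56, with a weaker echo at lag 6 (0.32); the remaining lags stay at or below 0.30. The elevated value at lag 1 (0.30), dropping to 0.24 at lag 2, reflects decaying short-term dependence rather than seasonality.
The dominant spike at lag 3 indicates a seasonal period of 3.

3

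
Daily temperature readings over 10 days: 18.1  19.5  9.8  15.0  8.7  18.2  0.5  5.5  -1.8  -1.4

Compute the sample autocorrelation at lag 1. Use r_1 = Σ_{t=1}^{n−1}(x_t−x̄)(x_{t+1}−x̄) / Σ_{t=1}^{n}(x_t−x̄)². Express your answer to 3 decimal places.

Mean x̄ = (18.1 + 19.5 + 9.8 + 15.0 + 8.7 + 18.2 + 0.5 + 5.5 − 1.8 − 1.4)/10 = 9.2100
Numerator Σ_{t=1}^{9}(x_t−x̄)(x_{t+1}−x̄) = 205.1019
Denominator Σ(x_t−x̄)² = 623.2890
r_1 = 205.1019 / 623.2890 = 0.329

0.329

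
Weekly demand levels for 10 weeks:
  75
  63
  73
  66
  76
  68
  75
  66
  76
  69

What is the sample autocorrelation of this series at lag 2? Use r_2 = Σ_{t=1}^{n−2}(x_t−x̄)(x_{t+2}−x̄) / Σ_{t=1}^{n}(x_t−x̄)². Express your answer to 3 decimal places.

0.647

Mean x̄ = (75 + 63 + 73 + 66 + 76 + 68 + 75 + 66 + 76 + 69)/10 = 70.7000
Numerator Σ_{t=1}^{8}(x_t−x̄)(x_{t+2}−x̄) = 137.2200
Denominator Σ(x_t−x̄)² = 212.1000
r_2 = 137.2200 / 212.1000 = 0.647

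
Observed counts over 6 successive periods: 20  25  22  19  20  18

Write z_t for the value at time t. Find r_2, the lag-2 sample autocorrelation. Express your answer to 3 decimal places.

-0.145

Mean z̄ = (20 + 25 + 22 + 19 + 20 + 18)/6 = 20.6667
Deviations from mean: -0.6667, 4.3333, 1.3333, -1.6667, -0.6667, -2.6667
Numerator Σ_{t=1}^{4}(z_t−z̄)(z_{t+2}−z̄) = -4.5556
Denominator Σ(z_t−z̄)² = 31.3333
r_2 = -4.5556 / 31.3333 = -0.145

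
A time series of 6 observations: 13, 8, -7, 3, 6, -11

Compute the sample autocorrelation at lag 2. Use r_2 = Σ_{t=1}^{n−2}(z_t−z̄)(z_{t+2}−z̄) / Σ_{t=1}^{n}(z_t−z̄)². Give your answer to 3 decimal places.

-0.335

Mean z̄ = (13 + 8 − 7 + 3 + 6 − 11)/6 = 2.0000
Deviations from mean: 11.0000, 6.0000, -9.0000, 1.0000, 4.0000, -13.0000
Σ(z_t−z̄)(z_{t+2}−z̄) = (-99.0000) + (6.0000) + (-36.0000) + (-13.0000) = -142.0000
Denominator Σ(z_t−z̄)² = 424.0000
r_2 = -142.0000 / 424.0000 = -0.335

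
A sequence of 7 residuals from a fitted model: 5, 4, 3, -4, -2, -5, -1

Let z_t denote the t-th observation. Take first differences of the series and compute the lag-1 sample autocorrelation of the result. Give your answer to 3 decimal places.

First differences Δz: -1, -1, -7, 2, -3, 4
Mean of differences = -1.0000
Numerator Σ(Δz_t−Δz̄)(Δz_{t+1}−Δz̄) = -34.0000
Denominator Σ(Δz_t−Δz̄)² = 74.0000
r_1(Δz) = -34.0000 / 74.0000 = -0.459

-0.459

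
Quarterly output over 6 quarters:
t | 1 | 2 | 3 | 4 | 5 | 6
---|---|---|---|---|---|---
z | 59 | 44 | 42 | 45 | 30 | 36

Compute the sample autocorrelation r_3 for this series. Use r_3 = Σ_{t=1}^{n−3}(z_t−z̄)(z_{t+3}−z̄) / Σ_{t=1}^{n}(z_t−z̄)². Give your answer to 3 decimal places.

Mean z̄ = (59 + 44 + 42 + 45 + 30 + 36)/6 = 42.6667
Deviations from mean: 16.3333, 1.3333, -0.6667, 2.3333, -12.6667, -6.6667
Numerator Σ_{t=1}^{3}(z_t−z̄)(z_{t+3}−z̄) = 25.6667
Denominator Σ(z_t−z̄)² = 479.3333
r_3 = 25.6667 / 479.3333 = 0.054

0.054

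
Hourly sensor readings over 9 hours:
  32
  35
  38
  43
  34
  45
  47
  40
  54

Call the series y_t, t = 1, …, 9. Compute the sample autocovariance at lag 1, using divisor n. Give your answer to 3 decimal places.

3.159

Mean ȳ = (32 + 35 + 38 + 43 + 34 + 45 + 47 + 40 + 54)/9 = 40.8889
Σ_{t=1}^{8}(y_t−ȳ)(y_{t+1}−ȳ) = 28.4321
γ_1 = 28.4321 / 9 = 3.159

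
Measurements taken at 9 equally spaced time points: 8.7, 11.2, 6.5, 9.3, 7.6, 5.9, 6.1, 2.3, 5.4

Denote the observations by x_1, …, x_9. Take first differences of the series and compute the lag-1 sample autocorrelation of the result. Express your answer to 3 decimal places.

-0.672

First differences Δx: 2.5, -4.7, 2.8, -1.7, -1.7, 0.2, -3.8, 3.1
Mean of differences = -0.4125
Numerator Σ(Δx_t−Δx̄)(Δx_{t+1}−Δx̄) = -43.5014
Denominator Σ(Δx_t−Δx̄)² = 64.6888
r_1(Δx) = -43.5014 / 64.6888 = -0.672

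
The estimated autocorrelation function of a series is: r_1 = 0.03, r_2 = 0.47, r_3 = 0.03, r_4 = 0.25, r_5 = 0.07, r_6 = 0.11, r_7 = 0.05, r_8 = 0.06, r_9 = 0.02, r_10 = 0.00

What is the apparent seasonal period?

2

The largest autocorrelation is r_2 = 0.47, with a weaker echo at lag 4 (0.25); the remaining lags stay at or below 0.11.
The dominant spike at lag 2 indicates a seasonal period of 2.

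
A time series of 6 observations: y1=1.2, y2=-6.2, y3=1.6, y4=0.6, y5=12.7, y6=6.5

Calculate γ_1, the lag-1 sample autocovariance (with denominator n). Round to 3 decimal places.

Mean ȳ = (1.2 − 6.2 + 1.6 + 0.6 + 12.7 + 6.5)/6 = 2.7333
Σ_{t=1}^{5}(y_t−ȳ)(y_{t+1}−ȳ) = 42.5189
γ_1 = 42.5189 / 6 = 7.086

7.086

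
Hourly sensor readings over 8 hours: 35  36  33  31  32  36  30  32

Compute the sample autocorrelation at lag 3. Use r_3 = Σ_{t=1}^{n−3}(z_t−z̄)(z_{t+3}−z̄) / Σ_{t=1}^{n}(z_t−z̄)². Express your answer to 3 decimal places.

Mean z̄ = (35 + 36 + 33 + 31 + 32 + 36 + 30 + 32)/8 = 33.1250
Deviations from mean: 1.8750, 2.8750, -0.1250, -2.1250, -1.1250, 2.8750, -3.1250, -1.1250
Σ(z_t−z̄)(z_{t+3}−z̄) = (-3.9844) + (-3.2344) + (-0.3594) + (6.6406) + (1.2656) = 0.3281
Denominator Σ(z_t−z̄)² = 36.8750
r_3 = 0.3281 / 36.8750 = 0.009

0.009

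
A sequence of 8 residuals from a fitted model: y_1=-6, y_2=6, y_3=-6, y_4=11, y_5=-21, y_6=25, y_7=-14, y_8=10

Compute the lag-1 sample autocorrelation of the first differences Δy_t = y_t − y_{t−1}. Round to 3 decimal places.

First differences Δy: 12, -12, 17, -32, 46, -39, 24
Mean of differences = 2.2857
Numerator Σ(Δy_t−Δȳ)(Δy_{t+1}−Δȳ) = -5053.5102
Denominator Σ(Δy_t−Δȳ)² = 5777.4286
r_1(Δy) = -5053.5102 / 5777.4286 = -0.875

-0.875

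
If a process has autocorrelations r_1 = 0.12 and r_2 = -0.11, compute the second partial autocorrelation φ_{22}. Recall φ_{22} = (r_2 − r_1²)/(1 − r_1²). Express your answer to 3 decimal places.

-0.126

φ_{22} = (r_2 − r_1²) / (1 − r_1²)
r_1² = (0.12)² = 0.0144
Numerator = -0.11 − 0.0144 = -0.1244; denominator = 1 − 0.0144 = 0.9856
φ_{22} = -0.1244 / 0.9856 = -0.126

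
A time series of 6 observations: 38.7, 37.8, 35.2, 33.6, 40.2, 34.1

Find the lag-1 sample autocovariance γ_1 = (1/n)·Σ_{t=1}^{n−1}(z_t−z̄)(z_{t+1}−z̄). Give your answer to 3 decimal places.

-2.460

Mean z̄ = (38.7 + 37.8 + 35.2 + 33.6 + 40.2 + 34.1)/6 = 36.6000
Σ_{t=1}^{5}(z_t−z̄)(z_{t+1}−z̄) = -14.7600
γ_1 = -14.7600 / 6 = -2.460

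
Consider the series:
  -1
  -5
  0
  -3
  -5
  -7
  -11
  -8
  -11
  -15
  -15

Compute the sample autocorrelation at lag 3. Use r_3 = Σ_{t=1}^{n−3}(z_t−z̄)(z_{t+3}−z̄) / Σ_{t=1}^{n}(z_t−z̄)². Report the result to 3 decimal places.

0.186

Mean z̄ = (-1 − 5 + 0 − 3 − 5 − 7 − 11 − 8 − 11 − 15 − 15)/11 = -7.3636
Numerator Σ_{t=1}^{8}(z_t−z̄)(z_{t+3}−z̄) = 49.9669
Denominator Σ(z_t−z̄)² = 268.5455
r_3 = 49.9669 / 268.5455 = 0.186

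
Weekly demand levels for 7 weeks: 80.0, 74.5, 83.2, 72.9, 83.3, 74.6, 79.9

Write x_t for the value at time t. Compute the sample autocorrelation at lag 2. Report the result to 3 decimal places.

Mean x̄ = (80.0 + 74.5 + 83.2 + 72.9 + 83.3 + 74.6 + 79.9)/7 = 78.3429
Numerator Σ_{t=1}^{5}(x_t−x̄)(x_{t+2}−x̄) = 81.1335
Denominator Σ(x_t−x̄)² = 111.7371
r_2 = 81.1335 / 111.7371 = 0.726

0.726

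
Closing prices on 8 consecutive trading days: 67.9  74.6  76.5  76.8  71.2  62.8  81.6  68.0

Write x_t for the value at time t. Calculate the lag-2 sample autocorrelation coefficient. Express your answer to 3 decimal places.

-0.095

Mean x̄ = (67.9 + 74.6 + 76.5 + 76.8 + 71.2 + 62.8 + 81.6 + 68.0)/8 = 72.4250
Σ(x_t−x̄)(x_{t+2}−x̄) = (-18.4394) + (9.5156) + (-4.9919) + (-42.1094) + (-11.2394) + (42.5906) = -24.6738
Denominator Σ(x_t−x̄)² = 258.8550
r_2 = -24.6738 / 258.8550 = -0.095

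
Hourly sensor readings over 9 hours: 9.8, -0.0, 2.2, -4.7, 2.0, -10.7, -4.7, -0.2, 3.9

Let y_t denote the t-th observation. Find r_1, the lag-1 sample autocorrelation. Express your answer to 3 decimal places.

Mean ȳ = (9.8 − 0.0 + 2.2 − 4.7 + 2.0 − 10.7 − 4.7 − 0.2 + 3.9)/9 = -0.2667
Numerator Σ_{t=1}^{8}(y_t−ȳ)(y_{t+1}−ȳ) = 4.9456
Denominator Σ(y_t−ȳ)² = 278.1600
r_1 = 4.9456 / 278.1600 = 0.018

0.018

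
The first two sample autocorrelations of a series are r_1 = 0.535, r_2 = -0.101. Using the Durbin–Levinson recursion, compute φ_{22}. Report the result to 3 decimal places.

-0.543

φ_{22} = (r_2 − r_1²) / (1 − r_1²)
r_1² = (0.535)² = 0.286225
Numerator = -0.101 − 0.2862 = -0.3872; denominator = 1 − 0.2862 = 0.7138
φ_{22} = -0.3872 / 0.7138 = -0.543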